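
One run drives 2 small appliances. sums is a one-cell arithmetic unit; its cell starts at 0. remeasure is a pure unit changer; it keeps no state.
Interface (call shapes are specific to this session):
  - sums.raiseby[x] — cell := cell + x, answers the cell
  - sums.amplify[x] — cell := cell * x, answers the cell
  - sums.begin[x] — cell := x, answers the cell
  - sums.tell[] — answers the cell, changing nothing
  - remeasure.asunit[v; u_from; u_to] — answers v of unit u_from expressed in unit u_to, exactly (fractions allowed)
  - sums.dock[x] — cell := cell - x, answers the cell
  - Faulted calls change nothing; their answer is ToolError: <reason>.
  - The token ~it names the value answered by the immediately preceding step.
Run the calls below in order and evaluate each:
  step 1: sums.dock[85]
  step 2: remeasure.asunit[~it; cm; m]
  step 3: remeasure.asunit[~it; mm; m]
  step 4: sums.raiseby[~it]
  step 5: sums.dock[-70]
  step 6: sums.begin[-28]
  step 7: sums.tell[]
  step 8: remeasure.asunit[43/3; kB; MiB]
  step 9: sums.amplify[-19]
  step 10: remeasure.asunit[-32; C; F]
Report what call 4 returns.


# 1. dock(85) : -85
# 2. asunit(~it, cm, m) : -17/20
# 3. asunit(~it, mm, m) : -17/20000
# 4. raiseby(~it) : -1700017/20000
# 5. dock(-70) : -300017/20000
# 6. begin(-28) : -28
# 7. tell() : -28
# 8. asunit(43/3, kB, MiB) : 5375/393216
# 9. amplify(-19) : 532
# 10. asunit(-32, C, F) : -128/5

Answer: -1700017/20000


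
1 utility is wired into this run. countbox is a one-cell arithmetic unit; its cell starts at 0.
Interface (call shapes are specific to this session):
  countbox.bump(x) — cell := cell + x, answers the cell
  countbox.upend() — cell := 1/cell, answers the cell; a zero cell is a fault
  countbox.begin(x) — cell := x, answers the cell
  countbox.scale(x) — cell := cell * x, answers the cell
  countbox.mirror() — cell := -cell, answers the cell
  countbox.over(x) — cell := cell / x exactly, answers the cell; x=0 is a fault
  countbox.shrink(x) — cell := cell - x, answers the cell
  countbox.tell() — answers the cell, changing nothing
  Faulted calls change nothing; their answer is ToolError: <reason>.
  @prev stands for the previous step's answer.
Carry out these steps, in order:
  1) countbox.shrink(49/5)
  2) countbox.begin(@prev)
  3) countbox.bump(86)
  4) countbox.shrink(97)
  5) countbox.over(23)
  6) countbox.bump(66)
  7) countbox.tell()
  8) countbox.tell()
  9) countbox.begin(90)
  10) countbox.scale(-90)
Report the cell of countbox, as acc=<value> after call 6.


Answer: acc=7486/115

Derivation:
Do: countbox.shrink[x='49/5']
See: -49/5
Do: countbox.begin[x='@prev']
See: -49/5
Do: countbox.bump[x='86']
See: 381/5
Do: countbox.shrink[x='97']
See: -104/5
Do: countbox.over[x='23']
See: -104/115
Do: countbox.bump[x='66']
See: 7486/115
Do: countbox.tell[]
See: 7486/115
Do: countbox.tell[]
See: 7486/115
Do: countbox.begin[x='90']
See: 90
Do: countbox.scale[x='-90']
See: -8100


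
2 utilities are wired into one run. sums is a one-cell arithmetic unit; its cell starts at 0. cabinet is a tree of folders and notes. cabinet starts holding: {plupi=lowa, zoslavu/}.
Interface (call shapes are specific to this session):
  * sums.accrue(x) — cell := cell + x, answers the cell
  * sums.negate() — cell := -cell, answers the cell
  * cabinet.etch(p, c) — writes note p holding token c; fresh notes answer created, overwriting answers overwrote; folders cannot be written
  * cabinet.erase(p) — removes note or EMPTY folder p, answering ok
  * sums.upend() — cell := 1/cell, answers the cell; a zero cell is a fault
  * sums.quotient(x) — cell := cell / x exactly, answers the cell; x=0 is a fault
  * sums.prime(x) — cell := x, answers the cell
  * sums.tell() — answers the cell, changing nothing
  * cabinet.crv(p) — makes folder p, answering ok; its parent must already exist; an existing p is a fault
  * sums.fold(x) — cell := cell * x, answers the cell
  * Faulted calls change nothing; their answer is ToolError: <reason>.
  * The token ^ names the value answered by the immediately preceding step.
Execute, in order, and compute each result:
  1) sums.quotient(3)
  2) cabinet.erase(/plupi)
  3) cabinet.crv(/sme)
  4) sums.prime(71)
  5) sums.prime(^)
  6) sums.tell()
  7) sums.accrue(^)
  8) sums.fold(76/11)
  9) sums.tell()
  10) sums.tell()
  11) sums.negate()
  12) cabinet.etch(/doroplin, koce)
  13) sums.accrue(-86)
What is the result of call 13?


% 1. sums.quotient(x→3) == 0
% 2. cabinet.erase(p→/plupi) == ok
% 3. cabinet.crv(p→/sme) == ok
% 4. sums.prime(x→71) == 71
% 5. sums.prime(x→^) == 71
% 6. sums.tell() == 71
% 7. sums.accrue(x→^) == 142
% 8. sums.fold(x→76/11) == 10792/11
% 9. sums.tell() == 10792/11
% 10. sums.tell() == 10792/11
% 11. sums.negate() == -10792/11
% 12. cabinet.etch(p→/doroplin, c→koce) == created
% 13. sums.accrue(x→-86) == -11738/11

Answer: -11738/11


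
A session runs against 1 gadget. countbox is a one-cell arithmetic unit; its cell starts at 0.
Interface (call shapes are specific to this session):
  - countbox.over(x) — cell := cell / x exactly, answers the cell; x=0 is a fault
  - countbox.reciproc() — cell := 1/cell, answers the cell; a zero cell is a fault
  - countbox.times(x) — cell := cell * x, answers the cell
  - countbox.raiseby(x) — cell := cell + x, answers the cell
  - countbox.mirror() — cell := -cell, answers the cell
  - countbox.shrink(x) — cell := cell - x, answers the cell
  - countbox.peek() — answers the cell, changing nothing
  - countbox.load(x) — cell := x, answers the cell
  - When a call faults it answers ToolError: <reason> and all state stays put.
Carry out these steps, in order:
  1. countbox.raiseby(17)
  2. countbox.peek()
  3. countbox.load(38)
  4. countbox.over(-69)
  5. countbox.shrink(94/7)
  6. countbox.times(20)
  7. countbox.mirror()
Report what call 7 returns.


Answer: 135040/483

Derivation:
;; raiseby(x→17) : 17
;; peek() : 17
;; load(x→38) : 38
;; over(x→-69) : -38/69
;; shrink(x→94/7) : -6752/483
;; times(x→20) : -135040/483
;; mirror() : 135040/483


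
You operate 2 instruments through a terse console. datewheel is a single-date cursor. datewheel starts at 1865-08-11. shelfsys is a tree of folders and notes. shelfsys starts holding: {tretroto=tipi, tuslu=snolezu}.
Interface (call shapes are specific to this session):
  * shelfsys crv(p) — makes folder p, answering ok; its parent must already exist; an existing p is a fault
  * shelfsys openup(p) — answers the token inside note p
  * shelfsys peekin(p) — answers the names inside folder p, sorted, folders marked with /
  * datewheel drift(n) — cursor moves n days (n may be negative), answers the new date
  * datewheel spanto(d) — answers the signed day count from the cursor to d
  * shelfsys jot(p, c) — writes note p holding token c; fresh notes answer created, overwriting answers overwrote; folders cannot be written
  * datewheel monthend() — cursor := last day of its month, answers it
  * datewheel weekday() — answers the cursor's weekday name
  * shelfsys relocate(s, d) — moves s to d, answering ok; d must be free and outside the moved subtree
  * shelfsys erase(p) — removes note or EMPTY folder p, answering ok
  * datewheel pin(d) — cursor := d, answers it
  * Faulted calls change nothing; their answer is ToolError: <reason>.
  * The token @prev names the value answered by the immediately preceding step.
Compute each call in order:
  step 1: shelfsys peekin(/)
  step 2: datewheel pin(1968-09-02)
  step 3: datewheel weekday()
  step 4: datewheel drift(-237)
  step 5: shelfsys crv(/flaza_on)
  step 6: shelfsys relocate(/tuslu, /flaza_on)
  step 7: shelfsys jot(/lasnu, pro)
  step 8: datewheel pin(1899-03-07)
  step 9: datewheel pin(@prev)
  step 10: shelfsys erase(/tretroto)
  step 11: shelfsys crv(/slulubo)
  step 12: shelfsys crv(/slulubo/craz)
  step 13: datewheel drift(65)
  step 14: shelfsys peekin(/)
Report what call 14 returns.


Now I run shelfsys peekin with p: /, and get [tretroto, tuslu].
I invoke datewheel pin with d: 1968-09-02, — result: 1968-09-02.
Invoking datewheel weekday(), giving Monday.
Now I run datewheel drift with n: -237, which returns 1968-01-09.
I try shelfsys crv with p: /flaza_on, and see ok.
I run shelfsys relocate with s: /tuslu, d: /flaza_on, → ToolError: exists.
Now I run shelfsys jot with p: /lasnu, c: pro, yielding created.
I call datewheel pin with d: 1899-03-07, → 1899-03-07.
Then datewheel pin with d: @prev, → 1899-03-07.
I run shelfsys erase with p: /tretroto, which returns ok.
I invoke shelfsys crv with p: /slulubo, yielding ok.
Next I call shelfsys crv with p: /slulubo/craz, → ok.
I try datewheel drift with n: 65, — result: 1899-05-11.
I run shelfsys peekin with p: /, and get [flaza_on/, lasnu, slulubo/, tuslu].

Answer: [flaza_on/, lasnu, slulubo/, tuslu]


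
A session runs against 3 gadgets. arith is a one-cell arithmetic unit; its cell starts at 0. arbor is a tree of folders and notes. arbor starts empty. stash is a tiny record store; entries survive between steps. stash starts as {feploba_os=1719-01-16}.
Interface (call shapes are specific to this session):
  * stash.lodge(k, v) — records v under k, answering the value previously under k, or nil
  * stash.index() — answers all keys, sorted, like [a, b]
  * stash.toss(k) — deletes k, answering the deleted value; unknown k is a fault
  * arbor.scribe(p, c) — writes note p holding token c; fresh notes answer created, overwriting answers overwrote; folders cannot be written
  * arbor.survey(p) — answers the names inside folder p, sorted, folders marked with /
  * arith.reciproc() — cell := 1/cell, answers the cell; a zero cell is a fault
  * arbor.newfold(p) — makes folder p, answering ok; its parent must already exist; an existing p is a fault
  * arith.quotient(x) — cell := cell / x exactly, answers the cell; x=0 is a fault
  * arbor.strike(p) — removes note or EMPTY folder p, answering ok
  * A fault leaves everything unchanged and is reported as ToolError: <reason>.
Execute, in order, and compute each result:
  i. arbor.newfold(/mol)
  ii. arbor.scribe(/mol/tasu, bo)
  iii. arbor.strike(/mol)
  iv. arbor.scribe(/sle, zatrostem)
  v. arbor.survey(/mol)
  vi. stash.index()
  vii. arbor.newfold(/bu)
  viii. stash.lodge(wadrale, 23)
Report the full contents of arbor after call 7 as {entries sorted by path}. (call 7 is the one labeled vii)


I use arbor.newfold(p=/mol), which returns ok.
Using arbor.scribe(p=/mol/tasu, c=bo), and observe created.
Calling arbor.strike(p=/mol), → ToolError: not empty.
Calling arbor.scribe(p=/sle, c=zatrostem): created.
Now I run arbor.survey(p=/mol), and observe [tasu].
I call stash.index(), which returns [feploba_os].
I try arbor.newfold(p=/bu), and get ok.
Next I call stash.lodge(k=wadrale, v=23), and see nil.

Answer: {bu/, mol/, mol/tasu=bo, sle=zatrostem}


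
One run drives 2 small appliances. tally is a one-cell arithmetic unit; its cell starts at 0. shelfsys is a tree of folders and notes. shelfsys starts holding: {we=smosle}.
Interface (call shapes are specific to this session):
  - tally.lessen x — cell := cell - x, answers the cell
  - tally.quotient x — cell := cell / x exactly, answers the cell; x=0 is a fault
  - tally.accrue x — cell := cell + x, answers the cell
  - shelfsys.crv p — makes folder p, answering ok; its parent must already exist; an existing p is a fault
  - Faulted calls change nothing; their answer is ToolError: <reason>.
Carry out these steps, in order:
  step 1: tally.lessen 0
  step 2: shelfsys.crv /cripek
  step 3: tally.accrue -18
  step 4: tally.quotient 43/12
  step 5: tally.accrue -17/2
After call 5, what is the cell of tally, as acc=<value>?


Step: lessen[x→0]
Result: 0
Step: crv[p→/cripek]
Result: ok
Step: accrue[x→-18]
Result: -18
Step: quotient[x→43/12]
Result: -216/43
Step: accrue[x→-17/2]
Result: -1163/86

Answer: acc=-1163/86


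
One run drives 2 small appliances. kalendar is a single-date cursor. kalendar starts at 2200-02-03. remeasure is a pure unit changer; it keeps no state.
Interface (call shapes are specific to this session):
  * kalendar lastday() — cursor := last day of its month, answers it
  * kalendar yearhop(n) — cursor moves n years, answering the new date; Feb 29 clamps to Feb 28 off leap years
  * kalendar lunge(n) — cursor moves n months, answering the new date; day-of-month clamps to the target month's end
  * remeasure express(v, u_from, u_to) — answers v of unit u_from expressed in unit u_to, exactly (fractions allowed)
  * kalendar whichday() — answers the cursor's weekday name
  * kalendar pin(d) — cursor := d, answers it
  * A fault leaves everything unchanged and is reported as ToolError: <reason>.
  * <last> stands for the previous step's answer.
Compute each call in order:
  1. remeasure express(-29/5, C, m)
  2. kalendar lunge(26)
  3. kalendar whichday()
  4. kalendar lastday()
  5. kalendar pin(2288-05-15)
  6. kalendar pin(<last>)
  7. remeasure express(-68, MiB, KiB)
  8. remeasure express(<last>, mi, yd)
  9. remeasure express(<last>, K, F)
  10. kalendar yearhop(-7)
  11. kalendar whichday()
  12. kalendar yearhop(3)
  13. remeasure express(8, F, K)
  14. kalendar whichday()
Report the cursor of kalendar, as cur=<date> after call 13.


Answer: cur=2284-05-15

Derivation:
% remeasure express v=-29/5 u_from=C u_to=m
= ToolError: incompatible units
% kalendar lunge n=26
= 2202-04-03
% kalendar whichday
= Saturday
% kalendar lastday
= 2202-04-30
% kalendar pin d=2288-05-15
= 2288-05-15
% kalendar pin d=<last>
= 2288-05-15
% remeasure express v=-68 u_from=MiB u_to=KiB
= -69632
% remeasure express v=<last> u_from=mi u_to=yd
= -122552320
% remeasure express v=<last> u_from=K u_to=F
= -22059463567/100
% kalendar yearhop n=-7
= 2281-05-15
% kalendar whichday
= Sunday
% kalendar yearhop n=3
= 2284-05-15
% remeasure express v=8 u_from=F u_to=K
= 15589/60
% kalendar whichday
= Thursday


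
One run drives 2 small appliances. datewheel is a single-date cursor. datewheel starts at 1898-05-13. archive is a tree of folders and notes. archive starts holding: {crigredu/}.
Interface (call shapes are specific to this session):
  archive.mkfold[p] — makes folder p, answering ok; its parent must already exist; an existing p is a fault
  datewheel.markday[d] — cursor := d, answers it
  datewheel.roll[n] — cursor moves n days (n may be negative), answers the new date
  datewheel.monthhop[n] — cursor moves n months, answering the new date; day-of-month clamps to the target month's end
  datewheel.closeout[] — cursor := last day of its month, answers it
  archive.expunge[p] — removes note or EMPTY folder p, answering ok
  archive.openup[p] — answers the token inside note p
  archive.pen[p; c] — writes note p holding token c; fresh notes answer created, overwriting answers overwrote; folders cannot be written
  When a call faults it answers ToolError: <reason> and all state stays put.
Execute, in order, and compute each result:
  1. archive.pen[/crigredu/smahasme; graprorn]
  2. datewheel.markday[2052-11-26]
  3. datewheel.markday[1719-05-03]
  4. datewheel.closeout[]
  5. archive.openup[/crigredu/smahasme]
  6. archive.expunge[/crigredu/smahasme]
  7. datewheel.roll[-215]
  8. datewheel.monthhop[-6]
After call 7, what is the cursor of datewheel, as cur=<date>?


Answer: cur=1718-10-28

Derivation:
>>> archive.pen p: /crigredu/smahasme c: graprorn
[out] created
>>> datewheel.markday d: 2052-11-26
[out] 2052-11-26
>>> datewheel.markday d: 1719-05-03
[out] 1719-05-03
>>> datewheel.closeout
[out] 1719-05-31
>>> archive.openup p: /crigredu/smahasme
[out] graprorn
>>> archive.expunge p: /crigredu/smahasme
[out] ok
>>> datewheel.roll n: -215
[out] 1718-10-28
>>> datewheel.monthhop n: -6
[out] 1718-04-28


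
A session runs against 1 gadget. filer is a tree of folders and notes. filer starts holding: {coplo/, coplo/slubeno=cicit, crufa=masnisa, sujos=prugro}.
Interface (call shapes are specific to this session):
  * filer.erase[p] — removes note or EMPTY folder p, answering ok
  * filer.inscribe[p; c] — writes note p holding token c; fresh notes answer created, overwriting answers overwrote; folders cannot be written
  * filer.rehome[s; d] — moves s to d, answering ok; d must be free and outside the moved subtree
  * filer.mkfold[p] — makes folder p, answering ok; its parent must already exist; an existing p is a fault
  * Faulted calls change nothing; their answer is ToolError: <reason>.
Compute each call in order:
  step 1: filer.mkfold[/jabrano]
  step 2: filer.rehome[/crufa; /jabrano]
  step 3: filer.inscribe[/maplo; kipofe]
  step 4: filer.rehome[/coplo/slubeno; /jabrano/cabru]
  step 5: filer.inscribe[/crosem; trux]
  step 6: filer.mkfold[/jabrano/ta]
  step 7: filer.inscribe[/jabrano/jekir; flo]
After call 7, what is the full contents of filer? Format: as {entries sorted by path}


→ mkfold(p→/jabrano)
← ok
→ rehome(s→/crufa, d→/jabrano)
← ToolError: exists
→ inscribe(p→/maplo, c→kipofe)
← created
→ rehome(s→/coplo/slubeno, d→/jabrano/cabru)
← ok
→ inscribe(p→/crosem, c→trux)
← created
→ mkfold(p→/jabrano/ta)
← ok
→ inscribe(p→/jabrano/jekir, c→flo)
← created

Answer: {coplo/, crosem=trux, crufa=masnisa, jabrano/, jabrano/cabru=cicit, jabrano/jekir=flo, jabrano/ta/, maplo=kipofe, sujos=prugro}


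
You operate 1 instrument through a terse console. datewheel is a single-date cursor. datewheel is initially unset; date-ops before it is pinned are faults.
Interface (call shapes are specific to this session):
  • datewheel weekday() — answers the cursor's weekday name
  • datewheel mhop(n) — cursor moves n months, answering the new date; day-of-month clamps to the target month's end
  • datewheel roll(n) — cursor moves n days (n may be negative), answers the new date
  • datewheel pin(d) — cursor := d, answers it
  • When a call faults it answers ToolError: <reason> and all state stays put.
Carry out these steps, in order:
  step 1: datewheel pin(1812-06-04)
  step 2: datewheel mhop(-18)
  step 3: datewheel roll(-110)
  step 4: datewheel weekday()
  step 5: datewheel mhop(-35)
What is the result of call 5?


Answer: 1807-09-16

Derivation:
==> datewheel pin(d→1812-06-04)
<== 1812-06-04
==> datewheel mhop(n→-18)
<== 1810-12-04
==> datewheel roll(n→-110)
<== 1810-08-16
==> datewheel weekday()
<== Thursday
==> datewheel mhop(n→-35)
<== 1807-09-16


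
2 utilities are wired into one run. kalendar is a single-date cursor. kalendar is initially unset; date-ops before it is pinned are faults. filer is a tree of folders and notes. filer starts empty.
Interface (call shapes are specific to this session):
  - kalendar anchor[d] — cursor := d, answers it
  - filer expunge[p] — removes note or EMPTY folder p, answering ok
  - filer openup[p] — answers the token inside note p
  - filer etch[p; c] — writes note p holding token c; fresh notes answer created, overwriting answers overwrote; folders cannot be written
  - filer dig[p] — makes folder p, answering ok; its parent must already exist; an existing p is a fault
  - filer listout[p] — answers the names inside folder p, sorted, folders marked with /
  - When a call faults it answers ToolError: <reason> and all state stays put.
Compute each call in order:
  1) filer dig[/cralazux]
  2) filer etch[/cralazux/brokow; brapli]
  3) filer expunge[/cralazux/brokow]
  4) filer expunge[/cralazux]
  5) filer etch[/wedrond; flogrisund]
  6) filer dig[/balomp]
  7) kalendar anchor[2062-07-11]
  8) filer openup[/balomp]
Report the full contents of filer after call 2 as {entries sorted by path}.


Answer: {cralazux/, cralazux/brokow=brapli}

Derivation:
% filer dig(p=/cralazux) ~> ok
% filer etch(p=/cralazux/brokow, c=brapli) ~> created
% filer expunge(p=/cralazux/brokow) ~> ok
% filer expunge(p=/cralazux) ~> ok
% filer etch(p=/wedrond, c=flogrisund) ~> created
% filer dig(p=/balomp) ~> ok
% kalendar anchor(d=2062-07-11) ~> 2062-07-11
% filer openup(p=/balomp) ~> ToolError: is a directory


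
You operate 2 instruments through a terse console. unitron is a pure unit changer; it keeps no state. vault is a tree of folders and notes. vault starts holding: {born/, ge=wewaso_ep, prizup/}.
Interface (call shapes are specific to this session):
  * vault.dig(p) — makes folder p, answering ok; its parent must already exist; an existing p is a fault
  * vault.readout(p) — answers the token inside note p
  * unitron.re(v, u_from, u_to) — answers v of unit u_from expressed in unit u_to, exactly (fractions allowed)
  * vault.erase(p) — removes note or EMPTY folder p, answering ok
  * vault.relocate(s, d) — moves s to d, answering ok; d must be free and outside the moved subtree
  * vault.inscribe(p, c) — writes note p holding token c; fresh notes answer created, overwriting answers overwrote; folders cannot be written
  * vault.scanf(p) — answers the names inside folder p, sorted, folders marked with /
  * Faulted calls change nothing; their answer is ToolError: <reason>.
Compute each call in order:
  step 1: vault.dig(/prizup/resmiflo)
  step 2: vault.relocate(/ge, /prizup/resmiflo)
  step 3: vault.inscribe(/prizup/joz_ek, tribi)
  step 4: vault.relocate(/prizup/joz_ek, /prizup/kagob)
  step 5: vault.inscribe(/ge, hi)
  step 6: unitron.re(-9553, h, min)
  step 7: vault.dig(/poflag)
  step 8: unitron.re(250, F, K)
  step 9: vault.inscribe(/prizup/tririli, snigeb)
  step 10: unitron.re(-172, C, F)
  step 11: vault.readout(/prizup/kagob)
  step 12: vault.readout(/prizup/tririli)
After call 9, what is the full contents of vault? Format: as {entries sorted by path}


Answer: {born/, ge=hi, poflag/, prizup/, prizup/kagob=tribi, prizup/resmiflo/, prizup/tririli=snigeb}

Derivation:
I use dig on p=/prizup/resmiflo, yielding ok.
I run relocate on s=/ge, d=/prizup/resmiflo, and get ToolError: exists.
Invoking inscribe on p=/prizup/joz_ek, c=tribi, → created.
Invoking relocate on s=/prizup/joz_ek, d=/prizup/kagob, — result: ok.
I invoke inscribe on p=/ge, c=hi, which returns overwrote.
Calling re on v=-9553, u_from=h, u_to=min, giving -573180.
Invoking dig on p=/poflag, → ok.
I try re on v=250, u_from=F, u_to=K, and see 70967/180.
Using inscribe on p=/prizup/tririli, c=snigeb, → created.
Then re on v=-172, u_from=C, u_to=F, and get -1388/5.
Next I call readout on p=/prizup/kagob, → tribi.
I run readout on p=/prizup/tririli, and observe snigeb.


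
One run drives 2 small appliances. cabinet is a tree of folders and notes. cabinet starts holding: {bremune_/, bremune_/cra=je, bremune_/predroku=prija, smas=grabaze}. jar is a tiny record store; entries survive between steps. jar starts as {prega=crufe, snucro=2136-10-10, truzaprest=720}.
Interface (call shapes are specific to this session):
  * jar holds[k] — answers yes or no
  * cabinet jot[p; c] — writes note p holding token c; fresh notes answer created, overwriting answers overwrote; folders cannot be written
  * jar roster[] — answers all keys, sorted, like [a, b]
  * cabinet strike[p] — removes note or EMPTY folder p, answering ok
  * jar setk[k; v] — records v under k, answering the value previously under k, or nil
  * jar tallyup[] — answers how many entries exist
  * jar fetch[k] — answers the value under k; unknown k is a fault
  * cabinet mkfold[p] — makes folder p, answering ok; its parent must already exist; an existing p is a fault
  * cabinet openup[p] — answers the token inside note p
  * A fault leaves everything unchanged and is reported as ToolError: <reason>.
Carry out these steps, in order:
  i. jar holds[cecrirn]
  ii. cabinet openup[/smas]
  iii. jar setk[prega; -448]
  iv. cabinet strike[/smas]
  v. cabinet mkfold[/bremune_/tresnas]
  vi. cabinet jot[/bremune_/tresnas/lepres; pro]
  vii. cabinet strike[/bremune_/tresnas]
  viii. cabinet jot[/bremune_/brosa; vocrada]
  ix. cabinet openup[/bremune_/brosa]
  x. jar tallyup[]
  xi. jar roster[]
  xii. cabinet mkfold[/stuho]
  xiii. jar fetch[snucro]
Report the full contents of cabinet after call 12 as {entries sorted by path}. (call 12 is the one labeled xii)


·→ jar holds(k: cecrirn)
·← no
·→ cabinet openup(p: /smas)
·← grabaze
·→ jar setk(k: prega, v: -448)
·← crufe
·→ cabinet strike(p: /smas)
·← ok
·→ cabinet mkfold(p: /bremune_/tresnas)
·← ok
·→ cabinet jot(p: /bremune_/tresnas/lepres, c: pro)
·← created
·→ cabinet strike(p: /bremune_/tresnas)
·← ToolError: not empty
·→ cabinet jot(p: /bremune_/brosa, c: vocrada)
·← created
·→ cabinet openup(p: /bremune_/brosa)
·← vocrada
·→ jar tallyup()
·← 3
·→ jar roster()
·← [prega, snucro, truzaprest]
·→ cabinet mkfold(p: /stuho)
·← ok
·→ jar fetch(k: snucro)
·← 2136-10-10

Answer: {bremune_/, bremune_/brosa=vocrada, bremune_/cra=je, bremune_/predroku=prija, bremune_/tresnas/, bremune_/tresnas/lepres=pro, stuho/}


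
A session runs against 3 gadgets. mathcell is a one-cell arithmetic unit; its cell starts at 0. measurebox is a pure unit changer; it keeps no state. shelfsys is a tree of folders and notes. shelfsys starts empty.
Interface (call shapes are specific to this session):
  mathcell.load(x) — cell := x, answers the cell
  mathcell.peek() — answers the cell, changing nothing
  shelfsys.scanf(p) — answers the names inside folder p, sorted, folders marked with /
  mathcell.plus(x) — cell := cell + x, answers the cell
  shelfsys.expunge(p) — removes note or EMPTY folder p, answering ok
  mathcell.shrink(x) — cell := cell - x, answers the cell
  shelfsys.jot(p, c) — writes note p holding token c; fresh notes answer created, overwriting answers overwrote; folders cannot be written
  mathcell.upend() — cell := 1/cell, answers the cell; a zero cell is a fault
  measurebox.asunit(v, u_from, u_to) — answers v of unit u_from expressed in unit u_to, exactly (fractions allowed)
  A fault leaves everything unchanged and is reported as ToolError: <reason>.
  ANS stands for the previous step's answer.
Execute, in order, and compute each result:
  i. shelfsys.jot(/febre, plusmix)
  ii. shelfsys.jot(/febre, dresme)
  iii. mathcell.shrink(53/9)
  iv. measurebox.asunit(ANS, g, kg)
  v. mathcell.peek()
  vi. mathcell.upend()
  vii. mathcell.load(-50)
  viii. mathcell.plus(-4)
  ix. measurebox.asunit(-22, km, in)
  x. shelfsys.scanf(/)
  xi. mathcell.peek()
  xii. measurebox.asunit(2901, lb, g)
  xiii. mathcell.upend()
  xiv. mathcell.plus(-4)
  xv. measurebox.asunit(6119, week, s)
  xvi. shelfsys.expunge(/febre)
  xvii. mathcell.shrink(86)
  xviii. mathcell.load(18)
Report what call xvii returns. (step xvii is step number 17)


;; 1. jot(/febre, plusmix) == created
;; 2. jot(/febre, dresme) == overwrote
;; 3. shrink(53/9) == -53/9
;; 4. asunit(ANS, g, kg) == -53/9000
;; 5. peek() == -53/9
;; 6. upend() == -9/53
;; 7. load(-50) == -50
;; 8. plus(-4) == -54
;; 9. asunit(-22, km, in) == -110000000/127
;; 10. scanf(/) == [febre]
;; 11. peek() == -54
;; 12. asunit(2901, lb, g) == 131587146537/100000
;; 13. upend() == -1/54
;; 14. plus(-4) == -217/54
;; 15. asunit(6119, week, s) == 3700771200
;; 16. expunge(/febre) == ok
;; 17. shrink(86) == -4861/54
;; 18. load(18) == 18

Answer: -4861/54


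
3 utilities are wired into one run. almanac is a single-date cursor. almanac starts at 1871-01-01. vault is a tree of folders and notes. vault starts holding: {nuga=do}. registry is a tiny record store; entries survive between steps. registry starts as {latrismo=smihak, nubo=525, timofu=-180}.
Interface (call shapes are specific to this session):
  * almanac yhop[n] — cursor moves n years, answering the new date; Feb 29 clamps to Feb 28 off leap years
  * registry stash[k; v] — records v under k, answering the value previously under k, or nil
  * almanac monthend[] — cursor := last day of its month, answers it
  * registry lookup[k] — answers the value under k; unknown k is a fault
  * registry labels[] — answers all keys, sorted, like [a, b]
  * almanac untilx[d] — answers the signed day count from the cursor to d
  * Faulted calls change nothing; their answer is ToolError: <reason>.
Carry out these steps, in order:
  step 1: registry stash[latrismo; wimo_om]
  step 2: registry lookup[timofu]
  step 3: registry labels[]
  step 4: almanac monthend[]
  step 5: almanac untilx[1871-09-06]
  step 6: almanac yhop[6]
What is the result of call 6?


% registry stash(k→latrismo, v→wimo_om) : smihak
% registry lookup(k→timofu) : -180
% registry labels() : [latrismo, nubo, timofu]
% almanac monthend() : 1871-01-31
% almanac untilx(d→1871-09-06) : 218
% almanac yhop(n→6) : 1877-01-31

Answer: 1877-01-31


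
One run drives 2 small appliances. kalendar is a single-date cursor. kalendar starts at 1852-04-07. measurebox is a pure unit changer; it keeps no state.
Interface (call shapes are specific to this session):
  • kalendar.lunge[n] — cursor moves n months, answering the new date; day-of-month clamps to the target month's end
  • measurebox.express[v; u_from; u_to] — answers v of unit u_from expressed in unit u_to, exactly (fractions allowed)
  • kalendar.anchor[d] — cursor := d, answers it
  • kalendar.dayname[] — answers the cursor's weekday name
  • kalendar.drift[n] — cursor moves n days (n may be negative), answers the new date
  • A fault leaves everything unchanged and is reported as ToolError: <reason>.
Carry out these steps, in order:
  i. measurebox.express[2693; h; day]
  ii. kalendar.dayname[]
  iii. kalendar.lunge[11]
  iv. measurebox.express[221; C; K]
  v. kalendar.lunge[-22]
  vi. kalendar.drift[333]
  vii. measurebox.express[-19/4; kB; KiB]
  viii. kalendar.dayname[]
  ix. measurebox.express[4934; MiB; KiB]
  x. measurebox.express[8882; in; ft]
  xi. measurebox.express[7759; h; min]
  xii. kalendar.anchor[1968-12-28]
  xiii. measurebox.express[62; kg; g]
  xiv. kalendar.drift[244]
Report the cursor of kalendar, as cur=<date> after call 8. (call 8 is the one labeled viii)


Answer: cur=1852-04-04

Derivation:
~$ measurebox.express v→2693 u_from→h u_to→day
[out] 2693/24
~$ kalendar.dayname
[out] Wednesday
~$ kalendar.lunge n→11
[out] 1853-03-07
~$ measurebox.express v→221 u_from→C u_to→K
[out] 9883/20
~$ kalendar.lunge n→-22
[out] 1851-05-07
~$ kalendar.drift n→333
[out] 1852-04-04
~$ measurebox.express v→-19/4 u_from→kB u_to→KiB
[out] -2375/512
~$ kalendar.dayname
[out] Sunday
~$ measurebox.express v→4934 u_from→MiB u_to→KiB
[out] 5052416
~$ measurebox.express v→8882 u_from→in u_to→ft
[out] 4441/6
~$ measurebox.express v→7759 u_from→h u_to→min
[out] 465540
~$ kalendar.anchor d→1968-12-28
[out] 1968-12-28
~$ measurebox.express v→62 u_from→kg u_to→g
[out] 62000
~$ kalendar.drift n→244
[out] 1969-08-29


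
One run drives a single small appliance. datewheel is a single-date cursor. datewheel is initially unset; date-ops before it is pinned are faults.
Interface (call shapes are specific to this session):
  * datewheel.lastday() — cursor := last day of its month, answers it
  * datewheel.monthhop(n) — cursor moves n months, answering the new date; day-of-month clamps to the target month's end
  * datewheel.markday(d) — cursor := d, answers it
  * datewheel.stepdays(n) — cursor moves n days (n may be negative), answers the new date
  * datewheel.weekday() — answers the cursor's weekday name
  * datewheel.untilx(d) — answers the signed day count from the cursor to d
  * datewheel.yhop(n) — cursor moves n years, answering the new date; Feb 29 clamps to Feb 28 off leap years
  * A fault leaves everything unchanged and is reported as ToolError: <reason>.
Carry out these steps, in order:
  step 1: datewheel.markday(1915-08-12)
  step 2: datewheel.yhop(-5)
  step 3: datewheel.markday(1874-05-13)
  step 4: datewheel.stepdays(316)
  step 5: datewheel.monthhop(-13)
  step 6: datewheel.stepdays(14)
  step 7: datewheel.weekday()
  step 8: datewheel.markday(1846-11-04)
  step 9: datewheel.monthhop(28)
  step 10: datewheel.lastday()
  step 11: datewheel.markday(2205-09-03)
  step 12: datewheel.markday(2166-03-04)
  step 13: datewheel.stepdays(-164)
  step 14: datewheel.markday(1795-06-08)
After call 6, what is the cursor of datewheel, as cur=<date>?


Answer: cur=1874-03-11

Derivation:
> datewheel.markday d='1915-08-12'
  1915-08-12
> datewheel.yhop n='-5'
  1910-08-12
> datewheel.markday d='1874-05-13'
  1874-05-13
> datewheel.stepdays n='316'
  1875-03-25
> datewheel.monthhop n='-13'
  1874-02-25
> datewheel.stepdays n='14'
  1874-03-11
> datewheel.weekday
  Wednesday
> datewheel.markday d='1846-11-04'
  1846-11-04
> datewheel.monthhop n='28'
  1849-03-04
> datewheel.lastday
  1849-03-31
> datewheel.markday d='2205-09-03'
  2205-09-03
> datewheel.markday d='2166-03-04'
  2166-03-04
> datewheel.stepdays n='-164'
  2165-09-21
> datewheel.markday d='1795-06-08'
  1795-06-08


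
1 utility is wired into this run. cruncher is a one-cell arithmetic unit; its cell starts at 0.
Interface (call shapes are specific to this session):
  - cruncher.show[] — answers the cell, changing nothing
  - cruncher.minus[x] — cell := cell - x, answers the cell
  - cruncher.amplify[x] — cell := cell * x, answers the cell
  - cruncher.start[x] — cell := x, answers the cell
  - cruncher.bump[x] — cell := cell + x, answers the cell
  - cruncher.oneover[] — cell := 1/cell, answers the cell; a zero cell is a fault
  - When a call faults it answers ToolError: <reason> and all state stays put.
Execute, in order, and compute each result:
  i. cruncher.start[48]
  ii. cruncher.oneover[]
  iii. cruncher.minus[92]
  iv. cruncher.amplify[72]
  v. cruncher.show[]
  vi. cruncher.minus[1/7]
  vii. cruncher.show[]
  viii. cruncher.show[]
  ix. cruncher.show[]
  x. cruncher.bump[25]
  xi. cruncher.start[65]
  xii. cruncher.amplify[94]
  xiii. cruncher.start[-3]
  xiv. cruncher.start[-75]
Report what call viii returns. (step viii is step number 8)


Answer: -92717/14

Derivation:
I use cruncher.start(48), and observe 48.
Now I run cruncher.oneover, which returns 1/48.
I invoke cruncher.minus(92), — result: -4415/48.
Now I run cruncher.amplify(72), and see -13245/2.
Calling cruncher.show(), which returns -13245/2.
Now I run cruncher.minus(1/7), → -92717/14.
I call cruncher.show: -92717/14.
I try cruncher.show(), yielding -92717/14.
I run cruncher.show, and see -92717/14.
I try cruncher.bump(25), yielding -92367/14.
Now I run cruncher.start(65): 65.
Calling cruncher.amplify(94), — result: 6110.
Now I run cruncher.start(-3), and get -3.
Invoking cruncher.start(-75), giving -75.


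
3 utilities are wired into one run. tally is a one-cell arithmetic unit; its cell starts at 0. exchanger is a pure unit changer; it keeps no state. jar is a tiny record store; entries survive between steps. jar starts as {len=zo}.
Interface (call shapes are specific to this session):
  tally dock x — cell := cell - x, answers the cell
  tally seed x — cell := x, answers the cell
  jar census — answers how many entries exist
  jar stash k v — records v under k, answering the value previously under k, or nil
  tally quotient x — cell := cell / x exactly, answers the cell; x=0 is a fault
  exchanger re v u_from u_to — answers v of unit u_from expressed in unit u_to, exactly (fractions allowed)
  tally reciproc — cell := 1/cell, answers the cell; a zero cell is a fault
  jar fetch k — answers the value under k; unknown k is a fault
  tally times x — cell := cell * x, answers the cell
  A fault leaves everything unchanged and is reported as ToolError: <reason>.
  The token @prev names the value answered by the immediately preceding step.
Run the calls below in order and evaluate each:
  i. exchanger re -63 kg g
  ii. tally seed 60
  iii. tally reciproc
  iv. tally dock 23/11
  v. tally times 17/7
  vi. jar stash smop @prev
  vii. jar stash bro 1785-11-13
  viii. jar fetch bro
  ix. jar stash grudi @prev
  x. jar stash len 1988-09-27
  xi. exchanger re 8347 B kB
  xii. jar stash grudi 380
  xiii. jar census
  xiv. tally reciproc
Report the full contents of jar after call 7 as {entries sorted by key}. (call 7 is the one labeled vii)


Answer: {bro=1785-11-13, len=zo, smop=-23273/4620}

Derivation:
$ exchanger re v='-63' u_from='kg' u_to='g'
= -63000
$ tally seed x='60'
= 60
$ tally reciproc
= 1/60
$ tally dock x='23/11'
= -1369/660
$ tally times x='17/7'
= -23273/4620
$ jar stash k='smop' v='@prev'
= nil
$ jar stash k='bro' v='1785-11-13'
= nil
$ jar fetch k='bro'
= 1785-11-13
$ jar stash k='grudi' v='@prev'
= nil
$ jar stash k='len' v='1988-09-27'
= zo
$ exchanger re v='8347' u_from='B' u_to='kB'
= 8347/1000
$ jar stash k='grudi' v='380'
= 1785-11-13
$ jar census
= 4
$ tally reciproc
= -4620/23273


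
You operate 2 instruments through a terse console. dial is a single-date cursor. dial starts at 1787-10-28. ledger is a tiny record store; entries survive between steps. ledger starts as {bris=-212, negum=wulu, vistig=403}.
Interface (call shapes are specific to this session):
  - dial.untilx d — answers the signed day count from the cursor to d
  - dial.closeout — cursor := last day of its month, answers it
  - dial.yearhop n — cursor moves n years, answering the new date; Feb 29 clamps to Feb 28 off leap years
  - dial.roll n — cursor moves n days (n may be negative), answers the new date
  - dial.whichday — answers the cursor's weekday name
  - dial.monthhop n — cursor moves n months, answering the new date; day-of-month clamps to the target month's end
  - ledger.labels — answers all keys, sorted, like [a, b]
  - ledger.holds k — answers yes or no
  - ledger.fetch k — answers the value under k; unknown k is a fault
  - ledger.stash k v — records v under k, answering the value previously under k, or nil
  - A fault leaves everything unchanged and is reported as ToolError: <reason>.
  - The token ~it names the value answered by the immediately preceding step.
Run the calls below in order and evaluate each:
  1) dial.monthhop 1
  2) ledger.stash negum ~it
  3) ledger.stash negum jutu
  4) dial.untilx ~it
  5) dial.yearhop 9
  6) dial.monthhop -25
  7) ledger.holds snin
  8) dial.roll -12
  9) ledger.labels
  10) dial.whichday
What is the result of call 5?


Answer: 1796-11-28

Derivation:
Now I run dial.monthhop with n→1, and see 1787-11-28.
I try ledger.stash with k→negum, v→~it, and see wulu.
Invoking ledger.stash with k→negum, v→jutu, and get 1787-11-28.
I call dial.untilx with d→~it, giving 0.
I use dial.yearhop with n→9, giving 1796-11-28.
Calling dial.monthhop with n→-25, and get 1794-10-28.
Invoking ledger.holds with k→snin: no.
Then dial.roll with n→-12, and get 1794-10-16.
Using ledger.labels: [bris, negum, vistig].
Now I run dial.whichday(): Thursday.


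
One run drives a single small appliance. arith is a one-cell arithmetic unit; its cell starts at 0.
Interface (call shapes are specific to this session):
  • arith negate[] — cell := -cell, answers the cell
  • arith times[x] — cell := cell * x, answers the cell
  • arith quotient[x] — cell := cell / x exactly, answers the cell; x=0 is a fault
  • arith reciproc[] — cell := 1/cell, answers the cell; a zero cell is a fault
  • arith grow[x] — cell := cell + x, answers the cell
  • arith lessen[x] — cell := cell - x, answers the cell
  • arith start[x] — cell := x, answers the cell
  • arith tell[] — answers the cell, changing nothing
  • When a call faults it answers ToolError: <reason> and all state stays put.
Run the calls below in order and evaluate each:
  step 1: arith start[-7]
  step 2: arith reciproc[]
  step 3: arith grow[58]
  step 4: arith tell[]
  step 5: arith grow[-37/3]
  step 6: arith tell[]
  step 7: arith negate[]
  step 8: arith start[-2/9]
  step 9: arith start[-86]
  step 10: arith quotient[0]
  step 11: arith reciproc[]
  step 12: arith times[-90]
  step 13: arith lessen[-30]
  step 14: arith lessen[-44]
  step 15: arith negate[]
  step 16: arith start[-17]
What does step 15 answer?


==> arith start(-7)
<== -7
==> arith reciproc()
<== -1/7
==> arith grow(58)
<== 405/7
==> arith tell()
<== 405/7
==> arith grow(-37/3)
<== 956/21
==> arith tell()
<== 956/21
==> arith negate()
<== -956/21
==> arith start(-2/9)
<== -2/9
==> arith start(-86)
<== -86
==> arith quotient(0)
<== ToolError: division by zero
==> arith reciproc()
<== -1/86
==> arith times(-90)
<== 45/43
==> arith lessen(-30)
<== 1335/43
==> arith lessen(-44)
<== 3227/43
==> arith negate()
<== -3227/43
==> arith start(-17)
<== -17

Answer: -3227/43
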